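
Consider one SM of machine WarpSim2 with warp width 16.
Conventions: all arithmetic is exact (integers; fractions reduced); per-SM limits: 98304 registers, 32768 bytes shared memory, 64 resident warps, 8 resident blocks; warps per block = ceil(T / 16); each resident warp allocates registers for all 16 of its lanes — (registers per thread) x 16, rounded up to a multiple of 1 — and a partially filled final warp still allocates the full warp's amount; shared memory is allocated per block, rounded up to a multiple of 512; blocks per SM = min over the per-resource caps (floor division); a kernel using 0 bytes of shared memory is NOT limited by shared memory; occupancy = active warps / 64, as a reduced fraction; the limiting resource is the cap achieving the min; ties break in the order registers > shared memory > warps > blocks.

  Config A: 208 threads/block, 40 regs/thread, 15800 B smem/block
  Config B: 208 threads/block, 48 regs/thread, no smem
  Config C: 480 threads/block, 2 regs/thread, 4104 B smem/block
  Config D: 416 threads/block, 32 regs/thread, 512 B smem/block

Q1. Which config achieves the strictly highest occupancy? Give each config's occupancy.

occupancies: A 13/32, B 13/16, C 15/16, D 13/16

Answer: C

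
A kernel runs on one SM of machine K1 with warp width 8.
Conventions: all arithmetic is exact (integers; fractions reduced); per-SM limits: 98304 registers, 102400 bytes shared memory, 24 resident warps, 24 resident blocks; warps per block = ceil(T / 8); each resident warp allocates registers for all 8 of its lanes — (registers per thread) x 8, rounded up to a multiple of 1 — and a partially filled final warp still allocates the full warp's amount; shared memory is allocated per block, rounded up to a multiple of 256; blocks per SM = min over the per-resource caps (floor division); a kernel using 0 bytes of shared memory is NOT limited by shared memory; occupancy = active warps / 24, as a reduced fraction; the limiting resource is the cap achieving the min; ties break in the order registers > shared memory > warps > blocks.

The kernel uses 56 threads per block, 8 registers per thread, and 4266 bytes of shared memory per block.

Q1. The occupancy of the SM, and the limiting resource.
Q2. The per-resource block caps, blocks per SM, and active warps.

Answer: occupancy 7/8, limited by warps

registers: 219 blocks
shared memory: 23 blocks
warps: 3 blocks
blocks: 24 blocks

Answer: 3 blocks, 21 active warps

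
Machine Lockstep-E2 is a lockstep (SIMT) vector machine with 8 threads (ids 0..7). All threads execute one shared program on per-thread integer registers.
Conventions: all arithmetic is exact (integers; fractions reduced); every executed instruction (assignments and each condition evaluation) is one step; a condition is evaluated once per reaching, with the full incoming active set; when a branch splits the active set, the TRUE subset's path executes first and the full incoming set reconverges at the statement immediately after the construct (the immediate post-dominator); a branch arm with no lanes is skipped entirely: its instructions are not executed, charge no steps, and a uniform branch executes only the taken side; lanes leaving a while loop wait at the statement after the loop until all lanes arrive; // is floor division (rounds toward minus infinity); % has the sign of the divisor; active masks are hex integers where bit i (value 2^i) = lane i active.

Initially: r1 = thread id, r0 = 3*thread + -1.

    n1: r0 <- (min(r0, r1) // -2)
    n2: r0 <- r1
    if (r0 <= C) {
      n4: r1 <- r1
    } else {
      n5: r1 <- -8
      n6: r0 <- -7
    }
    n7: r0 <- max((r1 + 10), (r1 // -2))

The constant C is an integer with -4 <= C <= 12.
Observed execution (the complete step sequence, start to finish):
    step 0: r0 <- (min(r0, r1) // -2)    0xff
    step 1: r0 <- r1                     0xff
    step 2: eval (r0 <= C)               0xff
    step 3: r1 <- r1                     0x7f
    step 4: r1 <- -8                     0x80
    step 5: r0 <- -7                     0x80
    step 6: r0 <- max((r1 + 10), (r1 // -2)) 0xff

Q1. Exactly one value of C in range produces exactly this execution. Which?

Answer: C = 6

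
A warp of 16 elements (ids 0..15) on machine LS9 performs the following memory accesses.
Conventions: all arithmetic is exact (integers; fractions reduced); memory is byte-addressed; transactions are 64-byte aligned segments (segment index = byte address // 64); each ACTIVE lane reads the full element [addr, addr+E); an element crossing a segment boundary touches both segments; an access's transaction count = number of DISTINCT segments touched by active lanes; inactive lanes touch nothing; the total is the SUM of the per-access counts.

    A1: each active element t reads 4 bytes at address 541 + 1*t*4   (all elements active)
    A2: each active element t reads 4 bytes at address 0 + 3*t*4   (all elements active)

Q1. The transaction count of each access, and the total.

A1: 2 transactions
A2: 3 transactions

Answer: 2,3; total 5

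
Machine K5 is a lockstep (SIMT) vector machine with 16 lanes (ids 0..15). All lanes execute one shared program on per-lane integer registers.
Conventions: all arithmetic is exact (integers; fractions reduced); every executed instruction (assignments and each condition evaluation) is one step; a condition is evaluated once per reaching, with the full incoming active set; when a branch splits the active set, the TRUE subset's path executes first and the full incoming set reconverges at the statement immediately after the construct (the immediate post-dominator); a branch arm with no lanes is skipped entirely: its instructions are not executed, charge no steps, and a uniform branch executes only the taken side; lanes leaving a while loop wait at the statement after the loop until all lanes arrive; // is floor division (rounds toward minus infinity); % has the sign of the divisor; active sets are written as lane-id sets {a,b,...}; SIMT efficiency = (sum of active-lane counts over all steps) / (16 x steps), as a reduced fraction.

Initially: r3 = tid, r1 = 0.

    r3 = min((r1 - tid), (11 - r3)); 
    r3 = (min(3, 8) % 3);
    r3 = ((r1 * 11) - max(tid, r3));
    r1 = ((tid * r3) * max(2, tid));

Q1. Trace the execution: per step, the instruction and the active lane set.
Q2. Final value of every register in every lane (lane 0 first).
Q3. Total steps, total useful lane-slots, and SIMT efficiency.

step 0: r3 <- min((r1 - tid), (11 - r3)) {0,1,2,3,4,5,6,7,8,9,10,11,12,13,14,15}
step 1: r3 <- (min(3, 8) % 3)        {0,1,2,3,4,5,6,7,8,9,10,11,12,13,14,15}
step 2: r3 <- ((r1 * 11) - max(tid, r3)) {0,1,2,3,4,5,6,7,8,9,10,11,12,13,14,15}
step 3: r1 <- ((tid * r3) * max(2, tid)) {0,1,2,3,4,5,6,7,8,9,10,11,12,13,14,15}

Answer: 4 steps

r3: 0,-1,-2,-3,-4,-5,-6,-7,-8,-9,-10,-11,-12,-13,-14,-15
r1: 0,-2,-8,-27,-64,-125,-216,-343,-512,-729,-1000,-1331,-1728,-2197,-2744,-3375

steps = 4; useful = 64; efficiency = 64/64 = 1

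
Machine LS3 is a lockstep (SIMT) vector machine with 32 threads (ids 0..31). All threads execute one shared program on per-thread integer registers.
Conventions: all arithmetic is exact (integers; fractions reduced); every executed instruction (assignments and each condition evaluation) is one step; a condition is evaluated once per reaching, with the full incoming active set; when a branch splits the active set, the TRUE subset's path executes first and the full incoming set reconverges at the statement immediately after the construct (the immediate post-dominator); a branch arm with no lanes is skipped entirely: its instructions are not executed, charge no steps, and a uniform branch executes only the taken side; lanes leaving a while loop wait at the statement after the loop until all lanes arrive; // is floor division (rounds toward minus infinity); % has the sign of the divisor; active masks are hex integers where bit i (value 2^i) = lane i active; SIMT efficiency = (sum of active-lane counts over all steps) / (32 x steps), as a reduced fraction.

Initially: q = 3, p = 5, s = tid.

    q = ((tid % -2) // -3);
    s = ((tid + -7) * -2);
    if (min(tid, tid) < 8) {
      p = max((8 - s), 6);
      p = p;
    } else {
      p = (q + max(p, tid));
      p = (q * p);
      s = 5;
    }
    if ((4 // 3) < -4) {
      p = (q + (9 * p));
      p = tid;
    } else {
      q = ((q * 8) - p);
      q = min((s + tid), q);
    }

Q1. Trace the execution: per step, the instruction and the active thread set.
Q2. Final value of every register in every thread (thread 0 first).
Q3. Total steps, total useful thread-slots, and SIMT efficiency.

step 0: q <- ((tid % -2) // -3)      0xffffffff
step 1: s <- ((tid + -7) * -2)       0xffffffff
step 2: eval (min(tid, tid) < 8)     0xffffffff
step 3: p <- max((8 - s), 6)         0x000000ff
step 4: p <- p                       0x000000ff
step 5: p <- (q + max(p, tid))       0xffffff00
step 6: p <- (q * p)                 0xffffff00
step 7: s <- 5                       0xffffff00
step 8: eval ((4 // 3) < -4)         0xffffffff
step 9: q <- ((q * 8) - p)           0xffffffff
step 10: q <- min((s + tid), q)       0xffffffff

Answer: 11 steps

q: -6,-6,-6,-6,-6,-6,-6,-8,0,0,0,0,0,0,0,0,0,0,0,0,0,0,0,0,0,0,0,0,0,0,0,0
p: 6,6,6,6,6,6,6,8,0,0,0,0,0,0,0,0,0,0,0,0,0,0,0,0,0,0,0,0,0,0,0,0
s: 14,12,10,8,6,4,2,0,5,5,5,5,5,5,5,5,5,5,5,5,5,5,5,5,5,5,5,5,5,5,5,5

steps = 11; useful = 280; efficiency = 280/352 = 35/44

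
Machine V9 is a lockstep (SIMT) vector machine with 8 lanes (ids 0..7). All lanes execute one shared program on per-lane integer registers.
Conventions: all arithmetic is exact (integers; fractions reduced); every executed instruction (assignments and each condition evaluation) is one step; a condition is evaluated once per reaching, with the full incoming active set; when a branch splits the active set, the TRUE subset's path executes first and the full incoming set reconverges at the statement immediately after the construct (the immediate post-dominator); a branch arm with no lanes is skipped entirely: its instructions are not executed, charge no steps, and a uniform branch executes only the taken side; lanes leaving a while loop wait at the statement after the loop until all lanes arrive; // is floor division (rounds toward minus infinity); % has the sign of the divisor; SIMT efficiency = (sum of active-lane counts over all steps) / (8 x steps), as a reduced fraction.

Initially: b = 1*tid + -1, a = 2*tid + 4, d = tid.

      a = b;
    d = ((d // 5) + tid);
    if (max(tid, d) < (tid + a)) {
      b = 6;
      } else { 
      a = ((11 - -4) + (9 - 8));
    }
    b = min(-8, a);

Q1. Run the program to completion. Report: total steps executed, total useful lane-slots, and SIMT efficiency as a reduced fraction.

Answer: 6 steps, 40 useful, 5/6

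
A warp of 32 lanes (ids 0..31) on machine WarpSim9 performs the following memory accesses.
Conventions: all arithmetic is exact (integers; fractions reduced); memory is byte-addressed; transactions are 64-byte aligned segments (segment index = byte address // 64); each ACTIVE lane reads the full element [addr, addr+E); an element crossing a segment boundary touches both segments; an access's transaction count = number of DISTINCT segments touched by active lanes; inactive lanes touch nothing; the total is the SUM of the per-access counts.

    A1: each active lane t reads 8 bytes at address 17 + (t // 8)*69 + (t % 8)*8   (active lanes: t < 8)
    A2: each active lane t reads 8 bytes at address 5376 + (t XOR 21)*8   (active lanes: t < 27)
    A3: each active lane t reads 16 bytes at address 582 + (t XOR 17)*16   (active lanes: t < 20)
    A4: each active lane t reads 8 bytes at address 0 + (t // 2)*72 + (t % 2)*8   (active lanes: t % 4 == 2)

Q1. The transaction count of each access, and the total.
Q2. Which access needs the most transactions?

A1: 2 transactions
A2: 4 transactions
A3: 7 transactions
A4: 8 transactions

Answer: 2,4,7,8; total 21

Answer: A4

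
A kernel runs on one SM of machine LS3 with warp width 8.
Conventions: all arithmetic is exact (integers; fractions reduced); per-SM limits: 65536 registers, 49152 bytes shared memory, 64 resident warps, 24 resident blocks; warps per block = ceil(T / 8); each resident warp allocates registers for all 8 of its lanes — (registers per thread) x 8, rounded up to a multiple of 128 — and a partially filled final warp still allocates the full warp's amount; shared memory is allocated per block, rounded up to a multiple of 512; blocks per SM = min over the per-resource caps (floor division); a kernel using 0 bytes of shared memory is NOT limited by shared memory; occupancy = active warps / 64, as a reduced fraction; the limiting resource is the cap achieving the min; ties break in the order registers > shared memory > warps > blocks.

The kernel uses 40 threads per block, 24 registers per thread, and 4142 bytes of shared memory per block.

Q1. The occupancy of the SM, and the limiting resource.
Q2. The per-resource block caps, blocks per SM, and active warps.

Answer: occupancy 25/32, limited by shared memory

registers: 51 blocks
shared memory: 10 blocks
warps: 12 blocks
blocks: 24 blocks

Answer: 10 blocks, 50 active warps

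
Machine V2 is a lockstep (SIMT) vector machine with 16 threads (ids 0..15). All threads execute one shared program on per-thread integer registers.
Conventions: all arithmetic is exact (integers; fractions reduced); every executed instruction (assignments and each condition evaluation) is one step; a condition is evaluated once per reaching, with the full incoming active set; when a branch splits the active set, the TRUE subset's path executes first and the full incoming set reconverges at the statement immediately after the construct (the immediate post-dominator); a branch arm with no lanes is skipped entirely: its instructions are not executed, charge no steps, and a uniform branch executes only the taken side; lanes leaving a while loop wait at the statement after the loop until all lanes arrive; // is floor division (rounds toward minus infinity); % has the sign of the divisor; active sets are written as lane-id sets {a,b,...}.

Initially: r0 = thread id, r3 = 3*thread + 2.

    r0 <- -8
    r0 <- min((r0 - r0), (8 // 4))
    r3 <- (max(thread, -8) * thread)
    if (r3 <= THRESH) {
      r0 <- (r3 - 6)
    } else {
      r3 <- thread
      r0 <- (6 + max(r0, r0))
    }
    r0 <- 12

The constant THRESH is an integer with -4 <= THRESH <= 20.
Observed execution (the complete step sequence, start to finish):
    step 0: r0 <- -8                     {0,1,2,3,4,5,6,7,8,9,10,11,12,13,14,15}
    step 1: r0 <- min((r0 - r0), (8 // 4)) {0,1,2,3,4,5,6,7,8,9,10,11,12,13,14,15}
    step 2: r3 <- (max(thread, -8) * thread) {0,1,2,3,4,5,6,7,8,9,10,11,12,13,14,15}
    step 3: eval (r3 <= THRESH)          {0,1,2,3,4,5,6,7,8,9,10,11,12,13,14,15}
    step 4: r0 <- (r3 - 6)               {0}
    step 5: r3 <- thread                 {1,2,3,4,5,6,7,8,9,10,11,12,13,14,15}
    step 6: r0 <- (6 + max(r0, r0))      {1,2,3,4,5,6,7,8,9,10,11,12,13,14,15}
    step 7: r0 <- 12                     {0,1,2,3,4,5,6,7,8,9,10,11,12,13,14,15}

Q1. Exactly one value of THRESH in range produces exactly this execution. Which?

Answer: THRESH = 0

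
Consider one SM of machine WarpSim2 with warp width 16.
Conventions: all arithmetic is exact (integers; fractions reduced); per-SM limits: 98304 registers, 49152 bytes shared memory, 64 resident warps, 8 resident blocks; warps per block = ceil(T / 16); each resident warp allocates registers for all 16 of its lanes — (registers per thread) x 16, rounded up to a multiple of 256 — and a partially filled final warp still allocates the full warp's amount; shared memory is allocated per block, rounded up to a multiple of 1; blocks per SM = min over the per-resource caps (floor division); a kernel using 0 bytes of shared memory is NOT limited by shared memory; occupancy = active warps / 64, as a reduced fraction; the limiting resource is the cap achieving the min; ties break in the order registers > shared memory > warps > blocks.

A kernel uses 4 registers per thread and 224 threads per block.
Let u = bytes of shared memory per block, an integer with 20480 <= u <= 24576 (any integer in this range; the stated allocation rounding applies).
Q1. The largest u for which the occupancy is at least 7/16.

Answer: u = 24576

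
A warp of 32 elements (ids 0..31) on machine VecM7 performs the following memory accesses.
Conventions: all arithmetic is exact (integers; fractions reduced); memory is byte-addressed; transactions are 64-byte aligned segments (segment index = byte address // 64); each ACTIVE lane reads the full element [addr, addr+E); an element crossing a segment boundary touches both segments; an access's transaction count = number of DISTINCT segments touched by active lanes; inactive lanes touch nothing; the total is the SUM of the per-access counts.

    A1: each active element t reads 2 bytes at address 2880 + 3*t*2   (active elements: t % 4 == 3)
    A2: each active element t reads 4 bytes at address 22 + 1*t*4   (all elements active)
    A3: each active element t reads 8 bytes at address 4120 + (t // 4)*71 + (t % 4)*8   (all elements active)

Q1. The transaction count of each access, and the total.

A1: 3 transactions
A2: 3 transactions
A3: 9 transactions

Answer: 3,3,9; total 15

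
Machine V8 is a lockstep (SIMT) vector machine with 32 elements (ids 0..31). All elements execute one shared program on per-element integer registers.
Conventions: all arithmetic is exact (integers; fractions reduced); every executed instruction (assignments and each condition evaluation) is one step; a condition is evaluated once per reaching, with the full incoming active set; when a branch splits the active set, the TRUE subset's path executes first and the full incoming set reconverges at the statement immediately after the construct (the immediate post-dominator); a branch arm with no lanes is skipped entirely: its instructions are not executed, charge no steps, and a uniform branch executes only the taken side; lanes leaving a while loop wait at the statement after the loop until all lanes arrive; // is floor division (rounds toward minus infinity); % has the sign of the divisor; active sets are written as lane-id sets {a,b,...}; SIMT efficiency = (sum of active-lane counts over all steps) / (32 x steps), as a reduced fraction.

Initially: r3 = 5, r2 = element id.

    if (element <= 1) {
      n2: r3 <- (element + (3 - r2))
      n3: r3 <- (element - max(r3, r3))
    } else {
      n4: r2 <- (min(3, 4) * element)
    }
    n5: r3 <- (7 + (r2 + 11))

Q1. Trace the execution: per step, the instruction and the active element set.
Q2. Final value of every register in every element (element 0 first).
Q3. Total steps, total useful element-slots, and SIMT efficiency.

step 0: eval (element <= 1)          {0,1,2,3,4,5,6,7,8,9,10,11,12,13,14,15,16,17,18,19,20,21,22,23,24,25,26,27,28,29,30,31}
step 1: r3 <- (element + (3 - r2))   {0,1}
step 2: r3 <- (element - max(r3, r3)) {0,1}
step 3: r2 <- (min(3, 4) * element)  {2,3,4,5,6,7,8,9,10,11,12,13,14,15,16,17,18,19,20,21,22,23,24,25,26,27,28,29,30,31}
step 4: r3 <- (7 + (r2 + 11))        {0,1,2,3,4,5,6,7,8,9,10,11,12,13,14,15,16,17,18,19,20,21,22,23,24,25,26,27,28,29,30,31}

Answer: 5 steps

r3: 18,19,24,27,30,33,36,39,42,45,48,51,54,57,60,63,66,69,72,75,78,81,84,87,90,93,96,99,102,105,108,111
r2: 0,1,6,9,12,15,18,21,24,27,30,33,36,39,42,45,48,51,54,57,60,63,66,69,72,75,78,81,84,87,90,93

steps = 5; useful = 98; efficiency = 98/160 = 49/80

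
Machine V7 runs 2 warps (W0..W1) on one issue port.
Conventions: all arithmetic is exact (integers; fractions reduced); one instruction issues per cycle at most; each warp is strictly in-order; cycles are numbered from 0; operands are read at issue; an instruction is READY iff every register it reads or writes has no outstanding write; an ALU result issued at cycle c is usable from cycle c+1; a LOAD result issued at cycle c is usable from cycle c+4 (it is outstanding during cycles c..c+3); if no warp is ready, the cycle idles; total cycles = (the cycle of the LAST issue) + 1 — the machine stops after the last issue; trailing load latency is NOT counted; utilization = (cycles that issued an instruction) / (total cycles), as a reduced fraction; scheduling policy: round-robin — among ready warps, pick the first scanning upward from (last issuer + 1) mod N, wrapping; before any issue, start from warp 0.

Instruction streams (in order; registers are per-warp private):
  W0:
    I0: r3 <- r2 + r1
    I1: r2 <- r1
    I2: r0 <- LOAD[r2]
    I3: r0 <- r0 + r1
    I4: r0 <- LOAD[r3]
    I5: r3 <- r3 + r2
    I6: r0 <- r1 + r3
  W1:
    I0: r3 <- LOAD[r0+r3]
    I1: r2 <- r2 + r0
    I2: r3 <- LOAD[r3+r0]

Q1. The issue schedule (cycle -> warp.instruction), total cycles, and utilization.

cycle 0: W0.I0
cycle 1: W1.I0
cycle 2: W0.I1
cycle 3: W1.I1
cycle 4: W0.I2
cycle 5: W1.I2
cycle 6: idle
cycle 7: idle
cycle 8: W0.I3
cycle 9: W0.I4
cycle 10: W0.I5
cycle 11: idle
cycle 12: idle
cycle 13: W0.I6

Answer: 14 cycles, utilization 5/7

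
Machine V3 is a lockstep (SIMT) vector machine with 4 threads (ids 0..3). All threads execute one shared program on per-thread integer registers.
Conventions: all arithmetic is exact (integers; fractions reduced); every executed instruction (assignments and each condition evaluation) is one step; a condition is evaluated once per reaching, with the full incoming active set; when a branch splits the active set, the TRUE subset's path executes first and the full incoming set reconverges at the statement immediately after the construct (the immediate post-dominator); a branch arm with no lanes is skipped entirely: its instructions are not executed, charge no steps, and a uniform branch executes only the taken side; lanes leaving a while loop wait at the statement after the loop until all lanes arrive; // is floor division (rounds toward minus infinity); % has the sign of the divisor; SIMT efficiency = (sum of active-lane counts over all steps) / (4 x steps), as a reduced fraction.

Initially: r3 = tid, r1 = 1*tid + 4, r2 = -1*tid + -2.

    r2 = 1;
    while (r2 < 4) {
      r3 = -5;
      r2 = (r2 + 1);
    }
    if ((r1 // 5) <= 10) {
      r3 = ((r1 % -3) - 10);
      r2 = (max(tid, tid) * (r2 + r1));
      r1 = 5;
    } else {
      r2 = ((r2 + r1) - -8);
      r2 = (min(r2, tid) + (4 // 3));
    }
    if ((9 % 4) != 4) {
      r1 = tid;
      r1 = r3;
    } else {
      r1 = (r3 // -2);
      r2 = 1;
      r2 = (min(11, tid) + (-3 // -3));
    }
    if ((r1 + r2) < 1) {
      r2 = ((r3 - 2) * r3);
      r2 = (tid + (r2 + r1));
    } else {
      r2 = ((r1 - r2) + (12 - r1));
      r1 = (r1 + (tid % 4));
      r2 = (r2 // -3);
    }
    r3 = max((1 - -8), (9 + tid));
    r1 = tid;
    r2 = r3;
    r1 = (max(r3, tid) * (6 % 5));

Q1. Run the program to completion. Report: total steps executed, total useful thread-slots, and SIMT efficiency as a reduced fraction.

Answer: 28 steps, 102 useful, 51/56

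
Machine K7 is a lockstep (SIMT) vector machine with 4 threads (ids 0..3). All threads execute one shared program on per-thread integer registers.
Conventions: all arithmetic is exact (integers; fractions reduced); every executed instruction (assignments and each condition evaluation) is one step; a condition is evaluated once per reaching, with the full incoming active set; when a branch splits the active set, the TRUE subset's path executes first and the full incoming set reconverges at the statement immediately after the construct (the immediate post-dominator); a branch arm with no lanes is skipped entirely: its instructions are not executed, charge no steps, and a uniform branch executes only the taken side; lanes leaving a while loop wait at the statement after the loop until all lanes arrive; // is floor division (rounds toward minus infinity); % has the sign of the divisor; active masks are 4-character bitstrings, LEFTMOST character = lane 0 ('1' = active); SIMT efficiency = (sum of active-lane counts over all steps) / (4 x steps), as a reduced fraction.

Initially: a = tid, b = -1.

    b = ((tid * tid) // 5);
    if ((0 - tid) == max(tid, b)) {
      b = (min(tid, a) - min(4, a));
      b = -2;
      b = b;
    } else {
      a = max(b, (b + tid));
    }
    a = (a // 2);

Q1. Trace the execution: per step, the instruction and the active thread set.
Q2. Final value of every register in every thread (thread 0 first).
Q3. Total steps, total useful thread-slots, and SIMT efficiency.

step 0: b <- ((tid * tid) // 5)      1111
step 1: eval ((0 - tid) == max(tid, b)) 1111
step 2: b <- (min(tid, a) - min(4, a)) 1000
step 3: b <- -2                      1000
step 4: b <- b                       1000
step 5: a <- max(b, (b + tid))       0111
step 6: a <- (a // 2)                1111

Answer: 7 steps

a: 0,0,1,2
b: -2,0,0,1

steps = 7; useful = 18; efficiency = 18/28 = 9/14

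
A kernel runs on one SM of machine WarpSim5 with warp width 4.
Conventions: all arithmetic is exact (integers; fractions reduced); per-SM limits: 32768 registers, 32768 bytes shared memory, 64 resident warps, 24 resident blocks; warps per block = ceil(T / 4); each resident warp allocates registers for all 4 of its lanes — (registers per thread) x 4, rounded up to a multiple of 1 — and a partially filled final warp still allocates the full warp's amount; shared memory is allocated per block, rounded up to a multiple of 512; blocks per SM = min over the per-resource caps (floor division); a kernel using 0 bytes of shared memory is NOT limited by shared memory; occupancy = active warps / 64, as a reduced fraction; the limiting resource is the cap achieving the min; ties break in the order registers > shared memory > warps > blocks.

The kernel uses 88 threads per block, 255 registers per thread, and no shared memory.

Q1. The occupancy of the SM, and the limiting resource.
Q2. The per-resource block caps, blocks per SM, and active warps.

Answer: occupancy 11/32, limited by registers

registers: 1 block
shared memory: no limit (kernel uses none)
warps: 2 blocks
blocks: 24 blocks

Answer: 1 block, 22 active warps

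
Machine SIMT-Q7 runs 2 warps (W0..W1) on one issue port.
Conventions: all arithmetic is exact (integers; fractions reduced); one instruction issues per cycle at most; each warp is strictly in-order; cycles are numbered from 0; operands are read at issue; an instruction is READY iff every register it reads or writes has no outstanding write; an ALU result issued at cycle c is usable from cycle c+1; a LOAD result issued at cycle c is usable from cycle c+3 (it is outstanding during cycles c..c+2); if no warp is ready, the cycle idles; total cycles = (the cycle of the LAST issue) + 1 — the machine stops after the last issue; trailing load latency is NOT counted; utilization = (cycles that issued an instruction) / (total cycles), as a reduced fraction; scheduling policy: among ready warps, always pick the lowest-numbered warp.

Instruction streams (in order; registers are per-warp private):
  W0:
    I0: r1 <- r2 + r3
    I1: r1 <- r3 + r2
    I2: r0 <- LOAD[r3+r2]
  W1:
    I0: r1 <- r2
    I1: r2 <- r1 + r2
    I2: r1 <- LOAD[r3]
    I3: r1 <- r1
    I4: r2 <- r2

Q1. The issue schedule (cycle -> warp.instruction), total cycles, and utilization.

cycle 0: W0.I0
cycle 1: W0.I1
cycle 2: W0.I2
cycle 3: W1.I0
cycle 4: W1.I1
cycle 5: W1.I2
cycle 6: idle
cycle 7: idle
cycle 8: W1.I3
cycle 9: W1.I4

Answer: 10 cycles, utilization 4/5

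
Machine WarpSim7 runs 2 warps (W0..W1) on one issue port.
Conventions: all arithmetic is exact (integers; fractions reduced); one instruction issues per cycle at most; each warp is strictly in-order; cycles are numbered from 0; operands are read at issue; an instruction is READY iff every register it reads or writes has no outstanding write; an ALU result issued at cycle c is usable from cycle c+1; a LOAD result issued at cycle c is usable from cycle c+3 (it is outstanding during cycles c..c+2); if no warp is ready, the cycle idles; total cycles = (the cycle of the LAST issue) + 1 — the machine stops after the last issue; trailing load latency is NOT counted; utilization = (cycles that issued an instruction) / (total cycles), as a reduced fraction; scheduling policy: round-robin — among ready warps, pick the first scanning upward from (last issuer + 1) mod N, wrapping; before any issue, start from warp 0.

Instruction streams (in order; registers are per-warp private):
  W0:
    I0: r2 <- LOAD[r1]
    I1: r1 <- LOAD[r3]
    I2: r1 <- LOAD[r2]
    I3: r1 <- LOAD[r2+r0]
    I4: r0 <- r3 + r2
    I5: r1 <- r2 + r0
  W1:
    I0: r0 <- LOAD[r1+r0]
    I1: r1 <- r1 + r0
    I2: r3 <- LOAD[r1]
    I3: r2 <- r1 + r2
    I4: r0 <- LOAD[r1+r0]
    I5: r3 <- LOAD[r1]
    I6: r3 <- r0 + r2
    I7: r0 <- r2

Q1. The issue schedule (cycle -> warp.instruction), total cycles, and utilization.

cycle 0: W0.I0
cycle 1: W1.I0
cycle 2: W0.I1
cycle 3: idle
cycle 4: W1.I1
cycle 5: W0.I2
cycle 6: W1.I2
cycle 7: W1.I3
cycle 8: W0.I3
cycle 9: W1.I4
cycle 10: W0.I4
cycle 11: W1.I5
cycle 12: W0.I5
cycle 13: idle
cycle 14: W1.I6
cycle 15: W1.I7

Answer: 16 cycles, utilization 7/8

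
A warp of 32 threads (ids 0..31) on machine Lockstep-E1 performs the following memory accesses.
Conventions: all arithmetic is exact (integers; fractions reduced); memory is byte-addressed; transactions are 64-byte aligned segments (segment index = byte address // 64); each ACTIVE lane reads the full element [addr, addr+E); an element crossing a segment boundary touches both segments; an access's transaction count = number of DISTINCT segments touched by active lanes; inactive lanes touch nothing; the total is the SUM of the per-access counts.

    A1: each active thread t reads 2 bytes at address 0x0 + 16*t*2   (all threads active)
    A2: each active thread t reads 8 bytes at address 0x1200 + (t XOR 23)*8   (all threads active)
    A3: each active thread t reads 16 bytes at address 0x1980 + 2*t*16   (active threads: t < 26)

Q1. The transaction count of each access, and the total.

A1: 16 transactions
A2: 4 transactions
A3: 13 transactions

Answer: 16,4,13; total 33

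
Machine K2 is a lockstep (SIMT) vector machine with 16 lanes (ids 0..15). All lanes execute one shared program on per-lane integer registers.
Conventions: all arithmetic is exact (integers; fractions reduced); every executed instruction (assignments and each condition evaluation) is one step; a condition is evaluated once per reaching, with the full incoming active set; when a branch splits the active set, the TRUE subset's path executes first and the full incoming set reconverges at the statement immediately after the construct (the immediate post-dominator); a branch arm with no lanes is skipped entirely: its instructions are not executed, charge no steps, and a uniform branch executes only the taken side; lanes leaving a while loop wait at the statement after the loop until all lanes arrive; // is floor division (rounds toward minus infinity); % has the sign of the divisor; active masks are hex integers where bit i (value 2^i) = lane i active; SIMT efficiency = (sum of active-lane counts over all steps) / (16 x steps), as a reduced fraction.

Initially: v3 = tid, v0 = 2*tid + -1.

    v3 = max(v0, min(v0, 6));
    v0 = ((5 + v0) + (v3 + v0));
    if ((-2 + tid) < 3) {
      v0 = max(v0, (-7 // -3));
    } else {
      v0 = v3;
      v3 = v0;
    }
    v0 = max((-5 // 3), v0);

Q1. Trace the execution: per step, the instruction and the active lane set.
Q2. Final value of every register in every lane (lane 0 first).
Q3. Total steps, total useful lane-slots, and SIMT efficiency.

step 0: v3 <- max(v0, min(v0, 6))    0xffff
step 1: v0 <- ((5 + v0) + (v3 + v0)) 0xffff
step 2: eval ((-2 + tid) < 3)        0xffff
step 3: v0 <- max(v0, (-7 // -3))    0x001f
step 4: v0 <- v3                     0xffe0
step 5: v3 <- v0                     0xffe0
step 6: v0 <- max((-5 // 3), v0)     0xffff

Answer: 7 steps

v3: -1,1,3,5,7,9,11,13,15,17,19,21,23,25,27,29
v0: 2,8,14,20,26,9,11,13,15,17,19,21,23,25,27,29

steps = 7; useful = 91; efficiency = 91/112 = 13/16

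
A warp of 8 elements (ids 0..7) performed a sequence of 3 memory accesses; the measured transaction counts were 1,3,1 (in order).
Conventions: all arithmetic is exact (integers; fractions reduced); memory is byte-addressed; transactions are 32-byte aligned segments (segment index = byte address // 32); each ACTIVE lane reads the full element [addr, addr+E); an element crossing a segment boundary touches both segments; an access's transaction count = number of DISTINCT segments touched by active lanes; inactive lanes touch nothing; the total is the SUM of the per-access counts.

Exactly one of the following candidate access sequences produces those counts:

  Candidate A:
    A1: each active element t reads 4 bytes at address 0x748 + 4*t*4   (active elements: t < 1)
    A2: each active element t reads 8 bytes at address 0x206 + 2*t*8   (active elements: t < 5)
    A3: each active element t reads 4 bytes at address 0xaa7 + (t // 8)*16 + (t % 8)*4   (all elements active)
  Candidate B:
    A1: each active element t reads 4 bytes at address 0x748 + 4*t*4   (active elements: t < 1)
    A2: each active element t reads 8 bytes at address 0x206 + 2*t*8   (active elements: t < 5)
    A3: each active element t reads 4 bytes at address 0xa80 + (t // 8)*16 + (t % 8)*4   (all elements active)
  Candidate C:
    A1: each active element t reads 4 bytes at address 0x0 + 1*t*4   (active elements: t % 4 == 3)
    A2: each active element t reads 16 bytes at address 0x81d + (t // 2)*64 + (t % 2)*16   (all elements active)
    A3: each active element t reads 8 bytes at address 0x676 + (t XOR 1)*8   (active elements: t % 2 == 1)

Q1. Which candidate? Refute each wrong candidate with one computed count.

A: A3 gives 2 transactions, not 1
C: A2 gives 8 transactions, not 3
B: all counts match (1,3,1)

Answer: B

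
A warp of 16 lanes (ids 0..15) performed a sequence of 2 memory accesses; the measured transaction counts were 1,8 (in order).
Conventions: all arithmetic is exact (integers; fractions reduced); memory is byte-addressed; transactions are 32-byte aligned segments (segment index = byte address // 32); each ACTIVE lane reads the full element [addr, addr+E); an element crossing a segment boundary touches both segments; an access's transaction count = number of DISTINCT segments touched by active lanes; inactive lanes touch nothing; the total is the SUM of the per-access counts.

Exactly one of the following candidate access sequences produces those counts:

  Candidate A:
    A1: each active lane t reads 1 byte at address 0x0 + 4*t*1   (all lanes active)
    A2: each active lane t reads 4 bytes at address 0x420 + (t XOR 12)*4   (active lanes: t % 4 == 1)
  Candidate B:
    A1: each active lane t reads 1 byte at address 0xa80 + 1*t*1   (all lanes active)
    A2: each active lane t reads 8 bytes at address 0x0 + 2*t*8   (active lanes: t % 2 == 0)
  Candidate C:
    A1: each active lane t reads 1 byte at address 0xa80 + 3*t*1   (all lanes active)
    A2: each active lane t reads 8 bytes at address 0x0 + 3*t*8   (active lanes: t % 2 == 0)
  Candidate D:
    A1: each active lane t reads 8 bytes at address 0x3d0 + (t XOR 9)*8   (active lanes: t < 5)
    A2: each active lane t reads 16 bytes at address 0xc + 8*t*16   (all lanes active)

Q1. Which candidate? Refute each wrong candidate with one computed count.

A: A1 gives 2 transactions, not 1
C: A1 gives 2 transactions, not 1
D: A1 gives 2 transactions, not 1
B: all counts match (1,8)

Answer: B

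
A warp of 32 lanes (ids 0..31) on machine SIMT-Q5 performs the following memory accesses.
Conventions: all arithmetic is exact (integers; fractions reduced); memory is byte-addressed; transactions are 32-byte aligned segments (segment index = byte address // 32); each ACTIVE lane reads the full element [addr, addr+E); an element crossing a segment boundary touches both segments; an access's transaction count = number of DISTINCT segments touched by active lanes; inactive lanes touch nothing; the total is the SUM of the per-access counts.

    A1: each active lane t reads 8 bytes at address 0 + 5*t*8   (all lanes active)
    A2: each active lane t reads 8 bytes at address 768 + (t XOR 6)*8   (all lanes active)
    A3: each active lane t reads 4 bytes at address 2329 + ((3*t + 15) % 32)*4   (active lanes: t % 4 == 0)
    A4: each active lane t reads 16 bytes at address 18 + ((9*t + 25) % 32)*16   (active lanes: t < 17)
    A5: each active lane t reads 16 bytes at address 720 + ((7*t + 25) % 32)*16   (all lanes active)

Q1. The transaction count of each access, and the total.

A1: 32 transactions
A2: 8 transactions
A3: 4 transactions
A4: 15 transactions
A5: 17 transactions

Answer: 32,8,4,15,17; total 76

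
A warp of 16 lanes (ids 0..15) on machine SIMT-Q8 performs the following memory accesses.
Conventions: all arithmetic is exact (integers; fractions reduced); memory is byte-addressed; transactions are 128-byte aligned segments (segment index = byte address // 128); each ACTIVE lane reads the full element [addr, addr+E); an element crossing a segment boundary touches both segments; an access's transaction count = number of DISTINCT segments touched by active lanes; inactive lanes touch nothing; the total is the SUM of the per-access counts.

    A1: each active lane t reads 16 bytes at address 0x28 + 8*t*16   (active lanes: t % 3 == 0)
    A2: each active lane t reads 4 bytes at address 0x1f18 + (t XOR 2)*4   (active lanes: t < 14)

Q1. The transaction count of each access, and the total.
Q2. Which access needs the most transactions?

A1: 6 transactions
A2: 1 transaction

Answer: 6,1; total 7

Answer: A1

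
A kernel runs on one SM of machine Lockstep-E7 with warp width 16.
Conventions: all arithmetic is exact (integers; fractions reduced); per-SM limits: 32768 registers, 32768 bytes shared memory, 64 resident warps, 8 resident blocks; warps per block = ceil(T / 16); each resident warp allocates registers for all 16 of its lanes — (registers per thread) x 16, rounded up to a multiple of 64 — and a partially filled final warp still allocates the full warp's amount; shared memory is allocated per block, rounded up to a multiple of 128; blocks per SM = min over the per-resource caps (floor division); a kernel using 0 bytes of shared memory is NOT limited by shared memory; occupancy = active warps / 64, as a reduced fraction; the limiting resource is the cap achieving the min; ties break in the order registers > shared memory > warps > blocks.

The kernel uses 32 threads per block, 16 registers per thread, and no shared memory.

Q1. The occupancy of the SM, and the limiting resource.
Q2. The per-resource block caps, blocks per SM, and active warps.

Answer: occupancy 1/4, limited by blocks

registers: 64 blocks
shared memory: no limit (kernel uses none)
warps: 32 blocks
blocks: 8 blocks

Answer: 8 blocks, 16 active warps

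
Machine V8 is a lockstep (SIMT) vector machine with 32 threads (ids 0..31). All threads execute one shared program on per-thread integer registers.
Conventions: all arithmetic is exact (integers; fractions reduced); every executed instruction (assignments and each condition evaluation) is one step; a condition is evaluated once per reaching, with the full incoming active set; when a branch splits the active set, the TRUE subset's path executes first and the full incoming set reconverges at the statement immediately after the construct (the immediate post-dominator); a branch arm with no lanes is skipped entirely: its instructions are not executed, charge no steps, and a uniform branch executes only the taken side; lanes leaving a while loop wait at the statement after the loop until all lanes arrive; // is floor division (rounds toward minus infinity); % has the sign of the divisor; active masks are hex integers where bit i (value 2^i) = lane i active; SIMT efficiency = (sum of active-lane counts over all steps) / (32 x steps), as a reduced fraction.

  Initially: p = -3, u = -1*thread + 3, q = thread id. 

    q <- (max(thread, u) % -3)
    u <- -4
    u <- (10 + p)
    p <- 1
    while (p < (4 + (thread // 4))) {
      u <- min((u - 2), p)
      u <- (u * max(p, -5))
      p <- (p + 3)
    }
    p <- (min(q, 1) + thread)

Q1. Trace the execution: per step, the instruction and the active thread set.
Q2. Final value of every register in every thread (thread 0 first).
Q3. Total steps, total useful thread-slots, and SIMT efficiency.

step 0: q <- (max(thread, u) % -3)   0xffffffff
step 1: u <- -4                      0xffffffff
step 2: u <- (10 + p)                0xffffffff
step 3: p <- 1                       0xffffffff
step 4: eval (p < (4 + (thread // 4))) 0xffffffff
step 5: u <- min((u - 2), p)         0xffffffff
step 6: u <- (u * max(p, -5))        0xffffffff
step 7: p <- (p + 3)                 0xffffffff
step 8: eval (p < (4 + (thread // 4))) 0xffffffff
step 9: u <- min((u - 2), p)         0xfffffff0
step 10: u <- (u * max(p, -5))        0xfffffff0
step 11: p <- (p + 3)                 0xfffffff0
step 12: eval (p < (4 + (thread // 4))) 0xfffffff0
step 13: u <- min((u - 2), p)         0xffff0000
step 14: u <- (u * max(p, -5))        0xffff0000
step 15: p <- (p + 3)                 0xffff0000
step 16: eval (p < (4 + (thread // 4))) 0xffff0000
step 17: u <- min((u - 2), p)         0xf0000000
step 18: u <- (u * max(p, -5))        0xf0000000
step 19: p <- (p + 3)                 0xf0000000
step 20: eval (p < (4 + (thread // 4))) 0xf0000000
step 21: p <- (min(q, 1) + thread)    0xffffffff

Answer: 22 steps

p: 0,0,1,3,2,4,6,5,7,9,8,10,12,11,13,15,14,16,18,17,19,21,20,22,24,23,25,27,26,28,30,29
u: 1,1,1,1,-4,-4,-4,-4,-4,-4,-4,-4,-4,-4,-4,-4,-42,-42,-42,-42,-42,-42,-42,-42,-42,-42,-42,-42,-440,-440,-440,-440
q: 0,-1,-1,0,-2,-1,0,-2,-1,0,-2,-1,0,-2,-1,0,-2,-1,0,-2,-1,0,-2,-1,0,-2,-1,0,-2,-1,0,-2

steps = 22; useful = 512; efficiency = 512/704 = 8/11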